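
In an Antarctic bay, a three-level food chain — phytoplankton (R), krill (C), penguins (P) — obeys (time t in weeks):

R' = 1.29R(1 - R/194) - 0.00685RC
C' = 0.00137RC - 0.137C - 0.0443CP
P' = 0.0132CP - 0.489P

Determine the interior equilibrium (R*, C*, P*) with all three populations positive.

From dP/dt = 0: 0.0132C* = 0.489, so C* = 37.
From dR/dt = 0: 1.29(1 - R*/194) = 0.00685·37, giving R* = 194·(1 - 0.197) = 156.
From dC/dt = 0: 0.00137·156 - 0.137 = 0.0443P*, so P* = 0.0765/0.0443 = 1.73.

R* ≈ 156, C* ≈ 37, P* ≈ 1.73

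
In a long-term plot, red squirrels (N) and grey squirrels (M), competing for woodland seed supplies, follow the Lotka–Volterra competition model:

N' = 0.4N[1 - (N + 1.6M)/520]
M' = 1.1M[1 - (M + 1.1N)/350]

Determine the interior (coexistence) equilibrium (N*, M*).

Setting both brackets to zero gives the nullclines N + 1.6M = 520 and 1.1N + M = 350.
Substituting M = 350 - 1.1N into the first: N(1 - 1.6·1.1) = 520 - 1.6·350.
So N* = -40/-0.76 = 52.6, and then M* = 350 - 1.1·52.6 = 292.

N* ≈ 52.6, M* ≈ 292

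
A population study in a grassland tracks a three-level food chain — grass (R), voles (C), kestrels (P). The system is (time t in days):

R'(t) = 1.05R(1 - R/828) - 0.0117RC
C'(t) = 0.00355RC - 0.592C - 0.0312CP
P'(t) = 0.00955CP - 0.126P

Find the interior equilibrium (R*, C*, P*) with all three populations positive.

R* ≈ 706, C* ≈ 13.2, P* ≈ 61.4

From dP/dt = 0: 0.00955C* = 0.126, so C* = 13.2.
From dR/dt = 0: 1.05(1 - R*/828) = 0.0117·13.2, giving R* = 828·(1 - 0.147) = 706.
From dC/dt = 0: 0.00355·706 - 0.592 = 0.0312P*, so P* = 1.92/0.0312 = 61.4.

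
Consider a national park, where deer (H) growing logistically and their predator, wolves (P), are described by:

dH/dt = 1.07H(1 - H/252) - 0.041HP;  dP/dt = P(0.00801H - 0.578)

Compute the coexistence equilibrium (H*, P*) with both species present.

From dP/dt = 0 with P > 0: 0.00801H* = 0.578, so H* = 72.2.
Substitute into dH/dt = 0: 1.07(1 - 72.2/252) = 0.041P*.
The bracket is 0.714, giving P* = 0.764/0.041 = 18.6.

H* ≈ 72.2, P* ≈ 18.6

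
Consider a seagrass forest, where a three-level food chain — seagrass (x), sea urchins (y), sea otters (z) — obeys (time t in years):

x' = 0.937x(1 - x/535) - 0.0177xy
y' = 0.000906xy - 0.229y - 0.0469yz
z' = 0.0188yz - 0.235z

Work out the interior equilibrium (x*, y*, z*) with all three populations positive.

From dz/dt = 0: 0.0188y* = 0.235, so y* = 12.5.
From dx/dt = 0: 0.937(1 - x*/535) = 0.0177·12.5, giving x* = 535·(1 - 0.236) = 409.
From dy/dt = 0: 0.000906·409 - 0.229 = 0.0469z*, so z* = 0.141/0.0469 = 3.01.

x* ≈ 409, y* ≈ 12.5, z* ≈ 3.01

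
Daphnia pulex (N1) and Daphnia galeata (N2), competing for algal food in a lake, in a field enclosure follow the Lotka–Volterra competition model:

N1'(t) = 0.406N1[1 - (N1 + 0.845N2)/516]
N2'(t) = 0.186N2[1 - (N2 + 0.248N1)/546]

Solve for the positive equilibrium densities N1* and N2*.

Setting both brackets to zero gives the nullclines N1 + 0.845N2 = 516 and 0.248N1 + N2 = 546.
Substituting N2 = 546 - 0.248N1 into the first: N1(1 - 0.845·0.248) = 516 - 0.845·546.
So N1* = 54.6/0.79 = 69.1, and then N2* = 546 - 0.248·69.1 = 529.

N1* ≈ 69.1, N2* ≈ 529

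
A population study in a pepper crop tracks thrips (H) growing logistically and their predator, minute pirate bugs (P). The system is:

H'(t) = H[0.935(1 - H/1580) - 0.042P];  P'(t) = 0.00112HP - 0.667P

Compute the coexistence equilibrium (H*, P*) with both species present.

H* ≈ 596, P* ≈ 13.9

From dP/dt = 0 with P > 0: 0.00112H* = 0.667, so H* = 596.
Substitute into dH/dt = 0: 0.935(1 - 596/1580) = 0.042P*.
The bracket is 0.623, giving P* = 0.583/0.042 = 13.9.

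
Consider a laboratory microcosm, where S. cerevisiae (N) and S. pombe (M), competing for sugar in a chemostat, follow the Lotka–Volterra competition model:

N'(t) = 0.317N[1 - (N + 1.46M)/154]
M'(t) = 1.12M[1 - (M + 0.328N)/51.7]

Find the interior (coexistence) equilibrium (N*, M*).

N* ≈ 151, M* ≈ 2.28

Setting both brackets to zero gives the nullclines N + 1.46M = 154 and 0.328N + M = 51.7.
Substituting M = 51.7 - 0.328N into the first: N(1 - 1.46·0.328) = 154 - 1.46·51.7.
So N* = 78.5/0.521 = 151, and then M* = 51.7 - 0.328·151 = 2.28.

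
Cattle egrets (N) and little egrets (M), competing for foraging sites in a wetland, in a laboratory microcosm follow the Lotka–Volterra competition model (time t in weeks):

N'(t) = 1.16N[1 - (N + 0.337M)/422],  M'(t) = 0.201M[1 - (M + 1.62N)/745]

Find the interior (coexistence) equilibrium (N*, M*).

Setting both brackets to zero gives the nullclines N + 0.337M = 422 and 1.62N + M = 745.
Substituting M = 745 - 1.62N into the first: N(1 - 0.337·1.62) = 422 - 0.337·745.
So N* = 171/0.454 = 376, and then M* = 745 - 1.62·376 = 135.

N* ≈ 376, M* ≈ 135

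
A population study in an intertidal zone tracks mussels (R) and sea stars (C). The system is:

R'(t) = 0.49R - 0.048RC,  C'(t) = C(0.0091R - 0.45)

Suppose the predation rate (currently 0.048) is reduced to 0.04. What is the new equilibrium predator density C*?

At the interior fixed point, setting dR/dt = 0 with R > 0 fixes C* = (prey growth rate)/(RC coefficient) — independent of the other coefficients.
With the change, C* = 0.49/0.04 = 12.2; it rises from 10.2.

C* ≈ 12.2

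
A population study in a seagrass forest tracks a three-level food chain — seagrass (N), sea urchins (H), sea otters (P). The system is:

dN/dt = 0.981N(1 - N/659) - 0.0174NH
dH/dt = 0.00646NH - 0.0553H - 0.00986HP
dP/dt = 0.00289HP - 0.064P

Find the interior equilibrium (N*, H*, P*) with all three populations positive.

N* ≈ 400, H* ≈ 22.1, P* ≈ 257

From dP/dt = 0: 0.00289H* = 0.064, so H* = 22.1.
From dN/dt = 0: 0.981(1 - N*/659) = 0.0174·22.1, giving N* = 659·(1 - 0.393) = 400.
From dH/dt = 0: 0.00646·400 - 0.0553 = 0.00986P*, so P* = 2.53/0.00986 = 257.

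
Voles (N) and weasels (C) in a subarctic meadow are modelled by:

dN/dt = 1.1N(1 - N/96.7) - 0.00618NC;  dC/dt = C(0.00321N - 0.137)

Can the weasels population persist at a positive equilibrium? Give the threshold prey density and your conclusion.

The predator equation gives dC/dt > 0 only when N > 0.137/0.00321 = 42.7.
Without the predator, N → K = 96.7. Since 96.7 > 42.7, the predator can invade and persist.

Threshold N = 42.7; K > 42.7, so yes, the predator persists.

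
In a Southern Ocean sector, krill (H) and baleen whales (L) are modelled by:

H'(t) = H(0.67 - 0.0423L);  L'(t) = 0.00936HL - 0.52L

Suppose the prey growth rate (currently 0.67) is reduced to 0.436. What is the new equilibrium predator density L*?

L* ≈ 10.3

At the interior fixed point, setting dH/dt = 0 with H > 0 fixes L* = (prey growth rate)/(HL coefficient) — independent of the other coefficients.
With the change, L* = 0.436/0.0423 = 10.3; it falls from 15.8.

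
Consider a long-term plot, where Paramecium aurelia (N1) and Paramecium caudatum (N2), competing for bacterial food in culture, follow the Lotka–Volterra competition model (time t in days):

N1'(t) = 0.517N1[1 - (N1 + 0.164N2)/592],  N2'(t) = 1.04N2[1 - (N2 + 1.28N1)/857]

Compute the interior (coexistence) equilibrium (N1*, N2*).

N1* ≈ 571, N2* ≈ 126

Setting both brackets to zero gives the nullclines N1 + 0.164N2 = 592 and 1.28N1 + N2 = 857.
Substituting N2 = 857 - 1.28N1 into the first: N1(1 - 0.164·1.28) = 592 - 0.164·857.
So N1* = 451/0.79 = 571, and then N2* = 857 - 1.28·571 = 126.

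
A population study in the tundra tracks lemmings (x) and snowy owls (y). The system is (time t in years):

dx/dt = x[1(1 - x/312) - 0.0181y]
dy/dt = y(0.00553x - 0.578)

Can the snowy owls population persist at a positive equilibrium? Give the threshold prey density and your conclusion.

Threshold x = 105; K > 105, so yes, the predator persists.

The predator equation gives dy/dt > 0 only when x > 0.578/0.00553 = 105.
Without the predator, x → K = 312. Since 312 > 105, the predator can invade and persist.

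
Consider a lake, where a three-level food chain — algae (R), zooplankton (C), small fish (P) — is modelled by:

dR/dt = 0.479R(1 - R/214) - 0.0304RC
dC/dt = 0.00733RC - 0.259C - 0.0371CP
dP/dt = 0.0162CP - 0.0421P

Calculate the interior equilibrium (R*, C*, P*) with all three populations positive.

From dP/dt = 0: 0.0162C* = 0.0421, so C* = 2.6.
From dR/dt = 0: 0.479(1 - R*/214) = 0.0304·2.6, giving R* = 214·(1 - 0.165) = 179.
From dC/dt = 0: 0.00733·179 - 0.259 = 0.0371P*, so P* = 1.05/0.0371 = 28.3.

R* ≈ 179, C* ≈ 2.6, P* ≈ 28.3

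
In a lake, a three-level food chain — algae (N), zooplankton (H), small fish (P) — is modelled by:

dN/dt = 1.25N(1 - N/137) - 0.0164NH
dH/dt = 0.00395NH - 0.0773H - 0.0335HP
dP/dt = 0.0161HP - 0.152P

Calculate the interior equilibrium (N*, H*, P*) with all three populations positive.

N* ≈ 120, H* ≈ 9.44, P* ≈ 11.8

From dP/dt = 0: 0.0161H* = 0.152, so H* = 9.44.
From dN/dt = 0: 1.25(1 - N*/137) = 0.0164·9.44, giving N* = 137·(1 - 0.124) = 120.
From dH/dt = 0: 0.00395·120 - 0.0773 = 0.0335P*, so P* = 0.397/0.0335 = 11.8.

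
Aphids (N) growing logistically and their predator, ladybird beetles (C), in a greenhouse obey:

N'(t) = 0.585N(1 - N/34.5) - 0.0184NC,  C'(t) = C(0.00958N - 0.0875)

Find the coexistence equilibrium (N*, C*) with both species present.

N* ≈ 9.13, C* ≈ 23.4

From dC/dt = 0 with C > 0: 0.00958N* = 0.0875, so N* = 9.13.
Substitute into dN/dt = 0: 0.585(1 - 9.13/34.5) = 0.0184C*.
The bracket is 0.735, giving C* = 0.43/0.0184 = 23.4.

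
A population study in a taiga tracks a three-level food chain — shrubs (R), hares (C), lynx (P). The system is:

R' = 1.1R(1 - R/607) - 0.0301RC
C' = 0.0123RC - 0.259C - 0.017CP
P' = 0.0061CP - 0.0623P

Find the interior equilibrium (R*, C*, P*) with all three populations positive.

From dP/dt = 0: 0.0061C* = 0.0623, so C* = 10.2.
From dR/dt = 0: 1.1(1 - R*/607) = 0.0301·10.2, giving R* = 607·(1 - 0.279) = 437.
From dC/dt = 0: 0.0123·437 - 0.259 = 0.017P*, so P* = 5.12/0.017 = 301.

R* ≈ 437, C* ≈ 10.2, P* ≈ 301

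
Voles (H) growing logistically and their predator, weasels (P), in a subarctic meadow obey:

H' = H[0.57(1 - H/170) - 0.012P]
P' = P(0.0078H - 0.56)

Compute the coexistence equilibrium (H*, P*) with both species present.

H* ≈ 71.8, P* ≈ 27.4

From dP/dt = 0 with P > 0: 0.0078H* = 0.56, so H* = 71.8.
Substitute into dH/dt = 0: 0.57(1 - 71.8/170) = 0.012P*.
The bracket is 0.578, giving P* = 0.329/0.012 = 27.4.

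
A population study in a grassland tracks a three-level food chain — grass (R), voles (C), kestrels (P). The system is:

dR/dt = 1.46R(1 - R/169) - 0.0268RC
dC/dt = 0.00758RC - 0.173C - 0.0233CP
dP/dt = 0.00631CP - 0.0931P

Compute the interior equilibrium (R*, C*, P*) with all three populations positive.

R* ≈ 123, C* ≈ 14.8, P* ≈ 32.7

From dP/dt = 0: 0.00631C* = 0.0931, so C* = 14.8.
From dR/dt = 0: 1.46(1 - R*/169) = 0.0268·14.8, giving R* = 169·(1 - 0.271) = 123.
From dC/dt = 0: 0.00758·123 - 0.173 = 0.0233P*, so P* = 0.761/0.0233 = 32.7.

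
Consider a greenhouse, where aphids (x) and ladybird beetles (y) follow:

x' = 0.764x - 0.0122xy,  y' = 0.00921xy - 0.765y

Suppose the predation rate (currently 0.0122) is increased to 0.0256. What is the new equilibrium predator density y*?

y* ≈ 29.8

At the interior fixed point, setting dx/dt = 0 with x > 0 fixes y* = (prey growth rate)/(xy coefficient) — independent of the other coefficients.
With the change, y* = 0.764/0.0256 = 29.8; it falls from 62.6.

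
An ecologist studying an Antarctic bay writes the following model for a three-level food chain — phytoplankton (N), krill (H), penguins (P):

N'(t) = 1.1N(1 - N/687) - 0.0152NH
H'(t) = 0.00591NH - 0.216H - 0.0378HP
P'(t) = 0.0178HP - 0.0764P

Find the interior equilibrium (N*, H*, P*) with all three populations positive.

From dP/dt = 0: 0.0178H* = 0.0764, so H* = 4.29.
From dN/dt = 0: 1.1(1 - N*/687) = 0.0152·4.29, giving N* = 687·(1 - 0.0593) = 646.
From dH/dt = 0: 0.00591·646 - 0.216 = 0.0378P*, so P* = 3.6/0.0378 = 95.3.

N* ≈ 646, H* ≈ 4.29, P* ≈ 95.3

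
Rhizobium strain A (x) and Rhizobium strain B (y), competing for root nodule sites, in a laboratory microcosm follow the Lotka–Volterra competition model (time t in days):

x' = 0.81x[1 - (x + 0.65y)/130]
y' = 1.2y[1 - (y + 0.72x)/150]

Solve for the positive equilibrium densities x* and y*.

Setting both brackets to zero gives the nullclines x + 0.65y = 130 and 0.72x + y = 150.
Substituting y = 150 - 0.72x into the first: x(1 - 0.65·0.72) = 130 - 0.65·150.
So x* = 32.5/0.532 = 61.1, and then y* = 150 - 0.72·61.1 = 106.

x* ≈ 61.1, y* ≈ 106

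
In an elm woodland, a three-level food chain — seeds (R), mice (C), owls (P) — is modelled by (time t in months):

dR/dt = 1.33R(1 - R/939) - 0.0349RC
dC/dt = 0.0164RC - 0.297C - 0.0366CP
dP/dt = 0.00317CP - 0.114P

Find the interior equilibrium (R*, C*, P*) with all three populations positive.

From dP/dt = 0: 0.00317C* = 0.114, so C* = 36.
From dR/dt = 0: 1.33(1 - R*/939) = 0.0349·36, giving R* = 939·(1 - 0.944) = 52.9.
From dC/dt = 0: 0.0164·52.9 - 0.297 = 0.0366P*, so P* = 0.57/0.0366 = 15.6.

R* ≈ 52.9, C* ≈ 36, P* ≈ 15.6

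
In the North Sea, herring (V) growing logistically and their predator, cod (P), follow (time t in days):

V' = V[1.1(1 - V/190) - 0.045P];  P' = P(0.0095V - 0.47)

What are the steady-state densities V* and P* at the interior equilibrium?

V* ≈ 49.5, P* ≈ 18.1

From dP/dt = 0 with P > 0: 0.0095V* = 0.47, so V* = 49.5.
Substitute into dV/dt = 0: 1.1(1 - 49.5/190) = 0.045P*.
The bracket is 0.74, giving P* = 0.814/0.045 = 18.1.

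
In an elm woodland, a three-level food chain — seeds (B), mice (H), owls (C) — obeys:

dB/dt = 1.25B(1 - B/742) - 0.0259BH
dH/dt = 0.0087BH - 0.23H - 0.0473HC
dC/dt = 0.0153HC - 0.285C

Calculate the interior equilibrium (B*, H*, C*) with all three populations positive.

From dC/dt = 0: 0.0153H* = 0.285, so H* = 18.6.
From dB/dt = 0: 1.25(1 - B*/742) = 0.0259·18.6, giving B* = 742·(1 - 0.386) = 456.
From dH/dt = 0: 0.0087·456 - 0.23 = 0.0473C*, so C* = 3.73/0.0473 = 78.9.

B* ≈ 456, H* ≈ 18.6, C* ≈ 78.9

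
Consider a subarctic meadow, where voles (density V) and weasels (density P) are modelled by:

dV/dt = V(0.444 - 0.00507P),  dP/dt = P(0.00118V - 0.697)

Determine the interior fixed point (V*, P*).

V* ≈ 591, P* ≈ 87.6

Set dP/dt = 0 with P > 0: 0.00118V - 0.697 = 0, so V* = 0.697/0.00118 = 591.
Set dV/dt = 0 with V > 0: 0.444 - 0.00507P = 0, so P* = 0.444/0.00507 = 87.6.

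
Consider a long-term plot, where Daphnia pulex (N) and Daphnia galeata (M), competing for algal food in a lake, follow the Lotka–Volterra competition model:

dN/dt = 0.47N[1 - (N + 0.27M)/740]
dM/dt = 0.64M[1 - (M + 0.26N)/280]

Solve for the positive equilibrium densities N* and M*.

Setting both brackets to zero gives the nullclines N + 0.27M = 740 and 0.26N + M = 280.
Substituting M = 280 - 0.26N into the first: N(1 - 0.27·0.26) = 740 - 0.27·280.
So N* = 664/0.93 = 715, and then M* = 280 - 0.26·715 = 94.2.

N* ≈ 715, M* ≈ 94.2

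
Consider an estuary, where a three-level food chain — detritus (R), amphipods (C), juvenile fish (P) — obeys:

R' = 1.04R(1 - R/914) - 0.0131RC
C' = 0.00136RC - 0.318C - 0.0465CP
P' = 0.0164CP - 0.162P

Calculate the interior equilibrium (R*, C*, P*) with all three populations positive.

From dP/dt = 0: 0.0164C* = 0.162, so C* = 9.88.
From dR/dt = 0: 1.04(1 - R*/914) = 0.0131·9.88, giving R* = 914·(1 - 0.124) = 800.
From dC/dt = 0: 0.00136·800 - 0.318 = 0.0465P*, so P* = 0.77/0.0465 = 16.6.

R* ≈ 800, C* ≈ 9.88, P* ≈ 16.6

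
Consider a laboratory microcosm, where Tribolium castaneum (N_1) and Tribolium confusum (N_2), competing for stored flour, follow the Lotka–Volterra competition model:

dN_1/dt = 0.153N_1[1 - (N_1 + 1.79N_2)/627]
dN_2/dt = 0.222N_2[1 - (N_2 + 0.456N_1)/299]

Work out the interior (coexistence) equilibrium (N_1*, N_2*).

N_1* ≈ 500, N_2* ≈ 71.2

Setting both brackets to zero gives the nullclines N_1 + 1.79N_2 = 627 and 0.456N_1 + N_2 = 299.
Substituting N_2 = 299 - 0.456N_1 into the first: N_1(1 - 1.79·0.456) = 627 - 1.79·299.
So N_1* = 91.8/0.184 = 500, and then N_2* = 299 - 0.456·500 = 71.2.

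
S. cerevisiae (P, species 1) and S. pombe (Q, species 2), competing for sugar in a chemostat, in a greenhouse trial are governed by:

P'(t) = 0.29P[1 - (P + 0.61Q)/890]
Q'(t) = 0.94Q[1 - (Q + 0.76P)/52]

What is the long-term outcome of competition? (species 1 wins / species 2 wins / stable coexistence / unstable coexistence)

species 1 excludes species 2

Compare the nullcline intercepts: K1/α12 = 890/0.61 = 1460 > K2 = 52; K2/α21 = 52/0.76 = 68.4 < K1 = 890.
Since the inequalities point opposite ways, species 1 can invade but species 2 cannot.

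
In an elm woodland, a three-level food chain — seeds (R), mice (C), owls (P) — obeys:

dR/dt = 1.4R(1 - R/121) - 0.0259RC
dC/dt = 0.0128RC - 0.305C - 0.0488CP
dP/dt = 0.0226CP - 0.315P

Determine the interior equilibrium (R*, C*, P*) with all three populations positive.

R* ≈ 89.8, C* ≈ 13.9, P* ≈ 17.3

From dP/dt = 0: 0.0226C* = 0.315, so C* = 13.9.
From dR/dt = 0: 1.4(1 - R*/121) = 0.0259·13.9, giving R* = 121·(1 - 0.258) = 89.8.
From dC/dt = 0: 0.0128·89.8 - 0.305 = 0.0488P*, so P* = 0.844/0.0488 = 17.3.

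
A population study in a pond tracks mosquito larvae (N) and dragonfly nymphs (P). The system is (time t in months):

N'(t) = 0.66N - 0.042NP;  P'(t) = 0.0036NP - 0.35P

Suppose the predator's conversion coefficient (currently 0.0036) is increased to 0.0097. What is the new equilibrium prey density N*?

At the interior fixed point, setting dP/dt = 0 with P > 0 fixes N* = (predator death rate)/(NP coefficient) — independent of the other coefficients.
With the change, N* = 0.35/0.0097 = 36.1; it falls from 97.2.

N* ≈ 36.1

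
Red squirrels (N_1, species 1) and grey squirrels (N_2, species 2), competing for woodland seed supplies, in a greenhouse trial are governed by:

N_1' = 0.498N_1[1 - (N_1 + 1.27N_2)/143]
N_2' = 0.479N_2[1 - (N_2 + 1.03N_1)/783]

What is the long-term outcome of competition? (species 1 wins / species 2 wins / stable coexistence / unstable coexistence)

Compare the nullcline intercepts: K1/α12 = 143/1.27 = 113 < K2 = 783; K2/α21 = 783/1.03 = 760 > K1 = 143.
Since the inequalities point opposite ways, species 2 can invade but species 1 cannot.

species 2 excludes species 1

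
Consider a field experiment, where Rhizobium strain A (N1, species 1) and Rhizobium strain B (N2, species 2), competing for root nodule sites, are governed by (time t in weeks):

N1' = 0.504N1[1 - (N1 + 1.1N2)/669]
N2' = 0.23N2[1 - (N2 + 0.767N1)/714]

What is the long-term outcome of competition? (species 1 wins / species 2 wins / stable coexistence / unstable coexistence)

Compare the nullcline intercepts: K1/α12 = 669/1.1 = 608 < K2 = 714; K2/α21 = 714/0.767 = 931 > K1 = 669.
Since the inequalities point opposite ways, species 2 can invade but species 1 cannot.

species 2 excludes species 1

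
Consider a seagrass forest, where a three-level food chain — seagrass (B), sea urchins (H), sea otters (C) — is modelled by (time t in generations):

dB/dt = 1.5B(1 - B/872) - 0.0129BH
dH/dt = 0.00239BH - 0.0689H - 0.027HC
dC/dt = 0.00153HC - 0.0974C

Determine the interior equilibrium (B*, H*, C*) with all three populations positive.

B* ≈ 395, H* ≈ 63.7, C* ≈ 32.4

From dC/dt = 0: 0.00153H* = 0.0974, so H* = 63.7.
From dB/dt = 0: 1.5(1 - B*/872) = 0.0129·63.7, giving B* = 872·(1 - 0.547) = 395.
From dH/dt = 0: 0.00239·395 - 0.0689 = 0.027C*, so C* = 0.874/0.027 = 32.4.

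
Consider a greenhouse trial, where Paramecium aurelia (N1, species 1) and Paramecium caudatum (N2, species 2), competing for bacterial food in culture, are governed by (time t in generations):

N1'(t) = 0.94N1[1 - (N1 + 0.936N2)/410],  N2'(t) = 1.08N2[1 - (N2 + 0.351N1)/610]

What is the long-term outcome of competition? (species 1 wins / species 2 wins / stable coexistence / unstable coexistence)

Compare the nullcline intercepts: K1/α12 = 410/0.936 = 438 < K2 = 610; K2/α21 = 610/0.351 = 1740 > K1 = 410.
Since the inequalities point opposite ways, species 2 can invade but species 1 cannot.

species 2 excludes species 1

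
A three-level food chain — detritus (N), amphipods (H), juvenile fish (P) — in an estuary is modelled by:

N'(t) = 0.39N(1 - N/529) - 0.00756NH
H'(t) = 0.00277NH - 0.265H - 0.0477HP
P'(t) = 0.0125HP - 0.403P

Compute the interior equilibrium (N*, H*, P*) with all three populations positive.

From dP/dt = 0: 0.0125H* = 0.403, so H* = 32.2.
From dN/dt = 0: 0.39(1 - N*/529) = 0.00756·32.2, giving N* = 529·(1 - 0.625) = 198.
From dH/dt = 0: 0.00277·198 - 0.265 = 0.0477P*, so P* = 0.285/0.0477 = 5.97.

N* ≈ 198, H* ≈ 32.2, P* ≈ 5.97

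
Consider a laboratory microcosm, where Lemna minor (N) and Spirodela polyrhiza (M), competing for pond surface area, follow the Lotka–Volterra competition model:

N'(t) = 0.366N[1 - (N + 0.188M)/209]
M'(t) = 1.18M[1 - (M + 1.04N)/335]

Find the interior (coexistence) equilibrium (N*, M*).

N* ≈ 182, M* ≈ 146

Setting both brackets to zero gives the nullclines N + 0.188M = 209 and 1.04N + M = 335.
Substituting M = 335 - 1.04N into the first: N(1 - 0.188·1.04) = 209 - 0.188·335.
So N* = 146/0.804 = 182, and then M* = 335 - 1.04·182 = 146.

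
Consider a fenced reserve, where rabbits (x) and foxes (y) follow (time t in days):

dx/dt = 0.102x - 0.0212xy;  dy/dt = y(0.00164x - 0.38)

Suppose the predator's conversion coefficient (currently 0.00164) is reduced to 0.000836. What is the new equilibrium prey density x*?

x* ≈ 455

At the interior fixed point, setting dy/dt = 0 with y > 0 fixes x* = (predator death rate)/(xy coefficient) — independent of the other coefficients.
With the change, x* = 0.38/0.000836 = 455; it rises from 232.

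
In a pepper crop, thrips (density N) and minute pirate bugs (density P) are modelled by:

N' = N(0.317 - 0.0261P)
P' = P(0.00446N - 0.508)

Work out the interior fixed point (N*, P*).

N* ≈ 114, P* ≈ 12.1

Set dP/dt = 0 with P > 0: 0.00446N - 0.508 = 0, so N* = 0.508/0.00446 = 114.
Set dN/dt = 0 with N > 0: 0.317 - 0.0261P = 0, so P* = 0.317/0.0261 = 12.1.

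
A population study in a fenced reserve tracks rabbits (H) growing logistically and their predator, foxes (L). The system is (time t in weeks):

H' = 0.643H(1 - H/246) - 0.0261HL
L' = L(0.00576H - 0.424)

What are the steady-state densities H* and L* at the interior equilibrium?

From dL/dt = 0 with L > 0: 0.00576H* = 0.424, so H* = 73.6.
Substitute into dH/dt = 0: 0.643(1 - 73.6/246) = 0.0261L*.
The bracket is 0.701, giving L* = 0.451/0.0261 = 17.3.

H* ≈ 73.6, L* ≈ 17.3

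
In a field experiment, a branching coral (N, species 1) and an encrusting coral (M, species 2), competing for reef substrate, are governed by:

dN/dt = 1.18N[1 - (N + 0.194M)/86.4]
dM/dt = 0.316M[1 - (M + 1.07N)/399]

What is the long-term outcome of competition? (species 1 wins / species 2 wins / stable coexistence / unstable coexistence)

stable coexistence

Compare the nullcline intercepts: K1/α12 = 86.4/0.194 = 445 > K2 = 399; K2/α21 = 399/1.07 = 373 > K1 = 86.4.
Since both inequalities hold, each species can invade when rare, so the interior equilibrium is stable.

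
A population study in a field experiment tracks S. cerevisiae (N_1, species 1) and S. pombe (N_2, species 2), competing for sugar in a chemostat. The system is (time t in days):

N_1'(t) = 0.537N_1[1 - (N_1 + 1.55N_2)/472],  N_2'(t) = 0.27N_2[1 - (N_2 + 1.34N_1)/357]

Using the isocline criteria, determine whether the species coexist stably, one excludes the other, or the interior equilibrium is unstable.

unstable coexistence (outcome depends on initial conditions)

Compare the nullcline intercepts: K1/α12 = 472/1.55 = 305 < K2 = 357; K2/α21 = 357/1.34 = 266 < K1 = 472.
Since both are reversed, neither can invade when rare; the interior point is a saddle.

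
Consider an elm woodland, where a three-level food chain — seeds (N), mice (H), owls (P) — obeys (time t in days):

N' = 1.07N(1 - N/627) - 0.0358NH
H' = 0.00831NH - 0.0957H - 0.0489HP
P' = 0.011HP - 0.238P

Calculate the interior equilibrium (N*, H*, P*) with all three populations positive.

N* ≈ 173, H* ≈ 21.6, P* ≈ 27.5

From dP/dt = 0: 0.011H* = 0.238, so H* = 21.6.
From dN/dt = 0: 1.07(1 - N*/627) = 0.0358·21.6, giving N* = 627·(1 - 0.724) = 173.
From dH/dt = 0: 0.00831·173 - 0.0957 = 0.0489P*, so P* = 1.34/0.0489 = 27.5.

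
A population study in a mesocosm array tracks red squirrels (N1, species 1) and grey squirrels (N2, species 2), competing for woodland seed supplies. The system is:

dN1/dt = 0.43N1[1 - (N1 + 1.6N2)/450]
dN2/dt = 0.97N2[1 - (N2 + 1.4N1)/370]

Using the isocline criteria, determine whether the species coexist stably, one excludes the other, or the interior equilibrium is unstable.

Compare the nullcline intercepts: K1/α12 = 450/1.6 = 281 < K2 = 370; K2/α21 = 370/1.4 = 264 < K1 = 450.
Since both are reversed, neither can invade when rare; the interior point is a saddle.

unstable coexistence (outcome depends on initial conditions)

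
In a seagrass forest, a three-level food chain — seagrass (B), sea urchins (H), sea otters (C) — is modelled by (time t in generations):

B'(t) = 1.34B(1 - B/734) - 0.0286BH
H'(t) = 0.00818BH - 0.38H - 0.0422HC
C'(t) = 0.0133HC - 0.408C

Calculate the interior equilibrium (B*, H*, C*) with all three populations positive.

B* ≈ 253, H* ≈ 30.7, C* ≈ 40.1

From dC/dt = 0: 0.0133H* = 0.408, so H* = 30.7.
From dB/dt = 0: 1.34(1 - B*/734) = 0.0286·30.7, giving B* = 734·(1 - 0.655) = 253.
From dH/dt = 0: 0.00818·253 - 0.38 = 0.0422C*, so C* = 1.69/0.0422 = 40.1.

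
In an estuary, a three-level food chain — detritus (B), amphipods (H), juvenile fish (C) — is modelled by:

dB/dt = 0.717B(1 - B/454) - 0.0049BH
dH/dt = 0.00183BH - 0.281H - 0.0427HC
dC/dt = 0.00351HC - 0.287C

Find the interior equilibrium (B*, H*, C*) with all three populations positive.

From dC/dt = 0: 0.00351H* = 0.287, so H* = 81.8.
From dB/dt = 0: 0.717(1 - B*/454) = 0.0049·81.8, giving B* = 454·(1 - 0.559) = 200.
From dH/dt = 0: 0.00183·200 - 0.281 = 0.0427C*, so C* = 0.0856/0.0427 = 2.

B* ≈ 200, H* ≈ 81.8, C* ≈ 2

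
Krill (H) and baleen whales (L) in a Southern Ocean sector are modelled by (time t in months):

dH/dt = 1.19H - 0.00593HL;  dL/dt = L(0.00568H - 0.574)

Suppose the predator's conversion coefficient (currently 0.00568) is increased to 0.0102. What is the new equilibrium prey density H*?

At the interior fixed point, setting dL/dt = 0 with L > 0 fixes H* = (predator death rate)/(HL coefficient) — independent of the other coefficients.
With the change, H* = 0.574/0.0102 = 56.3; it falls from 101.

H* ≈ 56.3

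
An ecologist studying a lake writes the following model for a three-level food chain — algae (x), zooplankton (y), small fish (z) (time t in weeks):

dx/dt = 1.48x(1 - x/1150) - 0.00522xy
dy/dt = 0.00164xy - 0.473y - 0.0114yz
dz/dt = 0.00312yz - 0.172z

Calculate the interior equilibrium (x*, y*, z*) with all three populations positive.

From dz/dt = 0: 0.00312y* = 0.172, so y* = 55.1.
From dx/dt = 0: 1.48(1 - x*/1150) = 0.00522·55.1, giving x* = 1150·(1 - 0.194) = 926.
From dy/dt = 0: 0.00164·926 - 0.473 = 0.0114z*, so z* = 1.05/0.0114 = 91.8.

x* ≈ 926, y* ≈ 55.1, z* ≈ 91.8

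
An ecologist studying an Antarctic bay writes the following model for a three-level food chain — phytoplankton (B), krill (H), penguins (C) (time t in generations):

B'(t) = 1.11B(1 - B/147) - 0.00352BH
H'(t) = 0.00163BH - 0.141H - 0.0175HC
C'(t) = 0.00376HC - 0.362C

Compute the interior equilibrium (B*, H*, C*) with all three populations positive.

B* ≈ 102, H* ≈ 96.3, C* ≈ 1.45

From dC/dt = 0: 0.00376H* = 0.362, so H* = 96.3.
From dB/dt = 0: 1.11(1 - B*/147) = 0.00352·96.3, giving B* = 147·(1 - 0.305) = 102.
From dH/dt = 0: 0.00163·102 - 0.141 = 0.0175C*, so C* = 0.0255/0.0175 = 1.45.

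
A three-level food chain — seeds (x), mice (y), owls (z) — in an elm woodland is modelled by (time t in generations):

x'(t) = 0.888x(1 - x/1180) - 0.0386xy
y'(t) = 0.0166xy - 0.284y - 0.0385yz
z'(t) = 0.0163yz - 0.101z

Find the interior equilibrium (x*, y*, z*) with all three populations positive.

x* ≈ 862, y* ≈ 6.2, z* ≈ 364

From dz/dt = 0: 0.0163y* = 0.101, so y* = 6.2.
From dx/dt = 0: 0.888(1 - x*/1180) = 0.0386·6.2, giving x* = 1180·(1 - 0.269) = 862.
From dy/dt = 0: 0.0166·862 - 0.284 = 0.0385z*, so z* = 14/0.0385 = 364.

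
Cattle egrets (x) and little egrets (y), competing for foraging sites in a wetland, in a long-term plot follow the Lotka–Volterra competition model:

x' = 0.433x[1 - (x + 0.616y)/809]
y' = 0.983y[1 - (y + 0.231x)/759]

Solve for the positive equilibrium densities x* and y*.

Setting both brackets to zero gives the nullclines x + 0.616y = 809 and 0.231x + y = 759.
Substituting y = 759 - 0.231x into the first: x(1 - 0.616·0.231) = 809 - 0.616·759.
So x* = 341/0.858 = 398, and then y* = 759 - 0.231·398 = 667.

x* ≈ 398, y* ≈ 667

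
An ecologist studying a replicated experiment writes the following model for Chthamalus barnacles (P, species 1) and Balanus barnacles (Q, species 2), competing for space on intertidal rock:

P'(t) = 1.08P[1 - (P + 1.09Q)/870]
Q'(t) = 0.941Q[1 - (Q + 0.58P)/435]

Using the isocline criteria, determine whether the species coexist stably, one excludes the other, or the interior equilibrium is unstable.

species 1 excludes species 2

Compare the nullcline intercepts: K1/α12 = 870/1.09 = 798 > K2 = 435; K2/α21 = 435/0.58 = 750 < K1 = 870.
Since the inequalities point opposite ways, species 1 can invade but species 2 cannot.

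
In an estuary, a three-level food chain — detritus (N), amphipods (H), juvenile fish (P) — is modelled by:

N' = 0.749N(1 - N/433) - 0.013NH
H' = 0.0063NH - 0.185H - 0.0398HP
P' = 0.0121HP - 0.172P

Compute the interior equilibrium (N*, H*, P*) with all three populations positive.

From dP/dt = 0: 0.0121H* = 0.172, so H* = 14.2.
From dN/dt = 0: 0.749(1 - N*/433) = 0.013·14.2, giving N* = 433·(1 - 0.247) = 326.
From dH/dt = 0: 0.0063·326 - 0.185 = 0.0398P*, so P* = 1.87/0.0398 = 47.

N* ≈ 326, H* ≈ 14.2, P* ≈ 47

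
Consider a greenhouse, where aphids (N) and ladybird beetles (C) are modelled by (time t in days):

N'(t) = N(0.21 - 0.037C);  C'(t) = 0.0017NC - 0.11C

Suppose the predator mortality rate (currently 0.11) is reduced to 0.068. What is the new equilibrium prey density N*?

N* ≈ 40

At the interior fixed point, setting dC/dt = 0 with C > 0 fixes N* = (predator death rate)/(NC coefficient) — independent of the other coefficients.
With the change, N* = 0.068/0.0017 = 40; it falls from 64.7.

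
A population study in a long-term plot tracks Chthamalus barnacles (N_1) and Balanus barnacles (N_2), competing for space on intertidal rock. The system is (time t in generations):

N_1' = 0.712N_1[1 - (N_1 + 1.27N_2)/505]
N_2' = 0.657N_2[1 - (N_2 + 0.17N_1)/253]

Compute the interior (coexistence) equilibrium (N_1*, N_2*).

N_1* ≈ 234, N_2* ≈ 213

Setting both brackets to zero gives the nullclines N_1 + 1.27N_2 = 505 and 0.17N_1 + N_2 = 253.
Substituting N_2 = 253 - 0.17N_1 into the first: N_1(1 - 1.27·0.17) = 505 - 1.27·253.
So N_1* = 184/0.784 = 234, and then N_2* = 253 - 0.17·234 = 213.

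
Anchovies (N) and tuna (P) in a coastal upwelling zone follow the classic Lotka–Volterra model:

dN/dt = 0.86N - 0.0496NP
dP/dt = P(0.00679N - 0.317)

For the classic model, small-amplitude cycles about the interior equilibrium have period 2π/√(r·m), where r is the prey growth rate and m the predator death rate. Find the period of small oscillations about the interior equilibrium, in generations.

Here r = 0.86 and m = 0.317, so r·m = 0.273.
ω = √0.273 = 0.522 per generation, hence T = 2π/ω ≈ 12 generations.

T ≈ 12 generations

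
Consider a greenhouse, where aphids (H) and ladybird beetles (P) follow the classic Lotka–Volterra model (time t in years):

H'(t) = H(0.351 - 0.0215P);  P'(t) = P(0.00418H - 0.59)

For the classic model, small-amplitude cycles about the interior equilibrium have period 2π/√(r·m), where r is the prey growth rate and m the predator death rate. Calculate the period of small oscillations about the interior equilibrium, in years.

T ≈ 13.8 years

Here r = 0.351 and m = 0.59, so r·m = 0.207.
ω = √0.207 = 0.455 per year, hence T = 2π/ω ≈ 13.8 years.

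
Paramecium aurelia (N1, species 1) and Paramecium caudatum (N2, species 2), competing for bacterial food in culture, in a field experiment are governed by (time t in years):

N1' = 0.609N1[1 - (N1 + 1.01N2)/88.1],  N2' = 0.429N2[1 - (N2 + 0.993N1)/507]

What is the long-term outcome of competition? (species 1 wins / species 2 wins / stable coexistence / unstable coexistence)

Compare the nullcline intercepts: K1/α12 = 88.1/1.01 = 87.2 < K2 = 507; K2/α21 = 507/0.993 = 511 > K1 = 88.1.
Since the inequalities point opposite ways, species 2 can invade but species 1 cannot.

species 2 excludes species 1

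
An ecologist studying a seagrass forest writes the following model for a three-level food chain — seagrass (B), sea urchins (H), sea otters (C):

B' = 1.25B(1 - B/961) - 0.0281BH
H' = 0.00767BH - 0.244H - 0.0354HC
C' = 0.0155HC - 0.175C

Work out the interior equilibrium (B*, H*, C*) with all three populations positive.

From dC/dt = 0: 0.0155H* = 0.175, so H* = 11.3.
From dB/dt = 0: 1.25(1 - B*/961) = 0.0281·11.3, giving B* = 961·(1 - 0.254) = 717.
From dH/dt = 0: 0.00767·717 - 0.244 = 0.0354C*, so C* = 5.26/0.0354 = 148.

B* ≈ 717, H* ≈ 11.3, C* ≈ 148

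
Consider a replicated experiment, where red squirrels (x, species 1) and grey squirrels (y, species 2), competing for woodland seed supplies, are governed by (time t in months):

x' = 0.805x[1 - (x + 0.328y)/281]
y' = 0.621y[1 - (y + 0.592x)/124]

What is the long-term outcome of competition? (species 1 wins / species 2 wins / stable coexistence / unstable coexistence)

Compare the nullcline intercepts: K1/α12 = 281/0.328 = 857 > K2 = 124; K2/α21 = 124/0.592 = 209 < K1 = 281.
Since the inequalities point opposite ways, species 1 can invade but species 2 cannot.

species 1 excludes species 2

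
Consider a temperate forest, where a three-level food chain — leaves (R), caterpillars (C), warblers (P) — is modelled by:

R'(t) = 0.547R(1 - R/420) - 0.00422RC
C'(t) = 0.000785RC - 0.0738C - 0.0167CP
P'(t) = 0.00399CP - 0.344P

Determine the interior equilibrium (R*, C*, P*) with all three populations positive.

From dP/dt = 0: 0.00399C* = 0.344, so C* = 86.2.
From dR/dt = 0: 0.547(1 - R*/420) = 0.00422·86.2, giving R* = 420·(1 - 0.665) = 141.
From dC/dt = 0: 0.000785·141 - 0.0738 = 0.0167P*, so P* = 0.0366/0.0167 = 2.19.

R* ≈ 141, C* ≈ 86.2, P* ≈ 2.19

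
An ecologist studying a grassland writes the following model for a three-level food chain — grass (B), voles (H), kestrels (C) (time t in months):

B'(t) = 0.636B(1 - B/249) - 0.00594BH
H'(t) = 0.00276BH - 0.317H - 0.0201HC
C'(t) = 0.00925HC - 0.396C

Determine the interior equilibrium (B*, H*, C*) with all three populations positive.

B* ≈ 149, H* ≈ 42.8, C* ≈ 4.75

From dC/dt = 0: 0.00925H* = 0.396, so H* = 42.8.
From dB/dt = 0: 0.636(1 - B*/249) = 0.00594·42.8, giving B* = 249·(1 - 0.4) = 149.
From dH/dt = 0: 0.00276·149 - 0.317 = 0.0201C*, so C* = 0.0955/0.0201 = 4.75.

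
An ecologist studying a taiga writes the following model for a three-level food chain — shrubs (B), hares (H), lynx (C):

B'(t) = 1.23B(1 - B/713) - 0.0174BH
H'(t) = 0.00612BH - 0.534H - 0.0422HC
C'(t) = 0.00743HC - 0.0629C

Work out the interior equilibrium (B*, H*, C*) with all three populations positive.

From dC/dt = 0: 0.00743H* = 0.0629, so H* = 8.47.
From dB/dt = 0: 1.23(1 - B*/713) = 0.0174·8.47, giving B* = 713·(1 - 0.12) = 628.
From dH/dt = 0: 0.00612·628 - 0.534 = 0.0422C*, so C* = 3.31/0.0422 = 78.4.

B* ≈ 628, H* ≈ 8.47, C* ≈ 78.4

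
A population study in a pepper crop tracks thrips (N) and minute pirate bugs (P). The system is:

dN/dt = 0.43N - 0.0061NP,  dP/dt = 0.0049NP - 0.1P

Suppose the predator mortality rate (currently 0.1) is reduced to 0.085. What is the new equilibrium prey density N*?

N* ≈ 17.3

At the interior fixed point, setting dP/dt = 0 with P > 0 fixes N* = (predator death rate)/(NP coefficient) — independent of the other coefficients.
With the change, N* = 0.085/0.0049 = 17.3; it falls from 20.4.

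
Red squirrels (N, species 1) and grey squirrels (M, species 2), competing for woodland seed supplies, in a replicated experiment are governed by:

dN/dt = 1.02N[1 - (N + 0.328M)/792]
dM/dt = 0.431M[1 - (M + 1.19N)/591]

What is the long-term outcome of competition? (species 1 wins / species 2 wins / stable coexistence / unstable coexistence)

species 1 excludes species 2

Compare the nullcline intercepts: K1/α12 = 792/0.328 = 2410 > K2 = 591; K2/α21 = 591/1.19 = 497 < K1 = 792.
Since the inequalities point opposite ways, species 1 can invade but species 2 cannot.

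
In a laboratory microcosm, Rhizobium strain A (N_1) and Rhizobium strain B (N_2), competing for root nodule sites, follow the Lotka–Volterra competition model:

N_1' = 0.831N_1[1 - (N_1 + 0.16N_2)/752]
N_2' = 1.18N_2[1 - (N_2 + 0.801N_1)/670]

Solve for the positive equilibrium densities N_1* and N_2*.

Setting both brackets to zero gives the nullclines N_1 + 0.16N_2 = 752 and 0.801N_1 + N_2 = 670.
Substituting N_2 = 670 - 0.801N_1 into the first: N_1(1 - 0.16·0.801) = 752 - 0.16·670.
So N_1* = 645/0.872 = 740, and then N_2* = 670 - 0.801·740 = 77.6.

N_1* ≈ 740, N_2* ≈ 77.6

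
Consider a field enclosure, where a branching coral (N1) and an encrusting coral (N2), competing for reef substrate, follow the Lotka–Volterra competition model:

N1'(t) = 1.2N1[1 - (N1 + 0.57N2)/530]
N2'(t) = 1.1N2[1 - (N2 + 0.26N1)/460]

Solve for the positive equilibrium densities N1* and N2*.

N1* ≈ 314, N2* ≈ 378

Setting both brackets to zero gives the nullclines N1 + 0.57N2 = 530 and 0.26N1 + N2 = 460.
Substituting N2 = 460 - 0.26N1 into the first: N1(1 - 0.57·0.26) = 530 - 0.57·460.
So N1* = 268/0.852 = 314, and then N2* = 460 - 0.26·314 = 378.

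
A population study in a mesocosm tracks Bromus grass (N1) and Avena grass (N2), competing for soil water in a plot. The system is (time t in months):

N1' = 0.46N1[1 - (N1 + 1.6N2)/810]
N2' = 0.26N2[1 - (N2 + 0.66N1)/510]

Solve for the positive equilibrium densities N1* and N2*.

N1* ≈ 107, N2* ≈ 439

Setting both brackets to zero gives the nullclines N1 + 1.6N2 = 810 and 0.66N1 + N2 = 510.
Substituting N2 = 510 - 0.66N1 into the first: N1(1 - 1.6·0.66) = 810 - 1.6·510.
So N1* = -6/-0.056 = 107, and then N2* = 510 - 0.66·107 = 439.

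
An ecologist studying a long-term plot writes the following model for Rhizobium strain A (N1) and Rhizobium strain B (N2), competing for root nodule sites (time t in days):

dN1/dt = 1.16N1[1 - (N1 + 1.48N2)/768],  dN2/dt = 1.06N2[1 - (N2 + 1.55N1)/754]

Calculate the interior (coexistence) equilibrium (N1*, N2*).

Setting both brackets to zero gives the nullclines N1 + 1.48N2 = 768 and 1.55N1 + N2 = 754.
Substituting N2 = 754 - 1.55N1 into the first: N1(1 - 1.48·1.55) = 768 - 1.48·754.
So N1* = -348/-1.29 = 269, and then N2* = 754 - 1.55·269 = 337.

N1* ≈ 269, N2* ≈ 337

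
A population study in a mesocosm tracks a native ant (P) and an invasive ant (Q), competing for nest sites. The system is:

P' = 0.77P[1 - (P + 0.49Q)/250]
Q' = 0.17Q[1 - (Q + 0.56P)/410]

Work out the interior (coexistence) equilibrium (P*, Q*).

P* ≈ 67.7, Q* ≈ 372

Setting both brackets to zero gives the nullclines P + 0.49Q = 250 and 0.56P + Q = 410.
Substituting Q = 410 - 0.56P into the first: P(1 - 0.49·0.56) = 250 - 0.49·410.
So P* = 49.1/0.726 = 67.7, and then Q* = 410 - 0.56·67.7 = 372.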